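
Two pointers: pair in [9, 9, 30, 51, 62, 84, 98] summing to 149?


lo=0(9)+hi=6(98)=107
lo=1(9)+hi=6(98)=107
lo=2(30)+hi=6(98)=128
lo=3(51)+hi=6(98)=149

Yes: 51+98=149


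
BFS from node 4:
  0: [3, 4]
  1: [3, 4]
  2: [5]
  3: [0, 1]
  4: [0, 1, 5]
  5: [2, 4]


Visit 4, enqueue [0, 1, 5]
Visit 0, enqueue [3]
Visit 1, enqueue []
Visit 5, enqueue [2]
Visit 3, enqueue []
Visit 2, enqueue []

BFS order: [4, 0, 1, 5, 3, 2]


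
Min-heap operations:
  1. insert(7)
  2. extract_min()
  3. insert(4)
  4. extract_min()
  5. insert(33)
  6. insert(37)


insert(7) -> [7]
extract_min()->7, []
insert(4) -> [4]
extract_min()->4, []
insert(33) -> [33]
insert(37) -> [33, 37]

Final heap: [33, 37]


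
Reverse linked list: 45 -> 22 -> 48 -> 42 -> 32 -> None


Step 1: curr=45, set curr.next=prev(None) | reversed so far: 45
Step 2: curr=22, set curr.next=prev(45) | reversed so far: 22 -> 45
Step 3: curr=48, set curr.next=prev(22) | reversed so far: 48 -> 22 -> 45
Step 4: curr=42, set curr.next=prev(48) | reversed so far: 42 -> 48 -> 22 -> 45
Step 5: curr=32, set curr.next=prev(42) | reversed so far: 32 -> 42 -> 48 -> 22 -> 45

32 -> 42 -> 48 -> 22 -> 45 -> None


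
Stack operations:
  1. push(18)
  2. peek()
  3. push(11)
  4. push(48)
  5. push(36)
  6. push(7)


push(18) -> [18]
peek()->18
push(11) -> [18, 11]
push(48) -> [18, 11, 48]
push(36) -> [18, 11, 48, 36]
push(7) -> [18, 11, 48, 36, 7]

Final stack: [18, 11, 48, 36, 7]


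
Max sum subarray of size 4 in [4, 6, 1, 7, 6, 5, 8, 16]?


[0:4]: 18
[1:5]: 20
[2:6]: 19
[3:7]: 26
[4:8]: 35

Max: 35 at [4:8]


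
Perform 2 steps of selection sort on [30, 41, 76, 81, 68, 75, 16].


Initial: [30, 41, 76, 81, 68, 75, 16]
Step 1: min=16 at 6
  Swap: [16, 41, 76, 81, 68, 75, 30]
Step 2: min=30 at 6
  Swap: [16, 30, 76, 81, 68, 75, 41]

After 2 steps: [16, 30, 76, 81, 68, 75, 41]


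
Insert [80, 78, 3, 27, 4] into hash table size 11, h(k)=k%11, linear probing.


Insert 80: h=3 -> slot 3
Insert 78: h=1 -> slot 1
Insert 3: h=3, 1 probes -> slot 4
Insert 27: h=5 -> slot 5
Insert 4: h=4, 2 probes -> slot 6

Table: [None, 78, None, 80, 3, 27, 4, None, None, None, None]


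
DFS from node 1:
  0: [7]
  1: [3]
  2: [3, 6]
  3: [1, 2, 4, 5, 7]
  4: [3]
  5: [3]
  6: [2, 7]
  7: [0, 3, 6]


Visit 1, push [3]
Visit 3, push [7, 5, 4, 2]
Visit 2, push [6]
Visit 6, push [7]
Visit 7, push [0]
Visit 0, push []
Visit 4, push []
Visit 5, push []

DFS order: [1, 3, 2, 6, 7, 0, 4, 5]


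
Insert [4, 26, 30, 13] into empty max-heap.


Insert 4: [4]
Insert 26: [26, 4]
Insert 30: [30, 4, 26]
Insert 13: [30, 13, 26, 4]

Final heap: [30, 13, 26, 4]


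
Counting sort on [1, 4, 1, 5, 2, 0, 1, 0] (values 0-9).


Input: [1, 4, 1, 5, 2, 0, 1, 0]
Counts: [2, 3, 1, 0, 1, 1, 0, 0, 0, 0]

Sorted: [0, 0, 1, 1, 1, 2, 4, 5]


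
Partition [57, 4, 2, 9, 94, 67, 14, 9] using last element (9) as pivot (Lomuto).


Pivot: 9
  4 <= 9: swap -> [4, 57, 2, 9, 94, 67, 14, 9]
  2 <= 9: swap -> [4, 2, 57, 9, 94, 67, 14, 9]
  9 <= 9: swap -> [4, 2, 9, 57, 94, 67, 14, 9]
Place pivot at 3: [4, 2, 9, 9, 94, 67, 14, 57]

Partitioned: [4, 2, 9, 9, 94, 67, 14, 57]


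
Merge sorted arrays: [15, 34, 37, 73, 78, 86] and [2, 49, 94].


Take 2 from B
Take 15 from A
Take 34 from A
Take 37 from A
Take 49 from B
Take 73 from A
Take 78 from A
Take 86 from A

Merged: [2, 15, 34, 37, 49, 73, 78, 86, 94]


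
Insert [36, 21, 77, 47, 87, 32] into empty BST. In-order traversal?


Insert 36: root
Insert 21: L from 36
Insert 77: R from 36
Insert 47: R from 36 -> L from 77
Insert 87: R from 36 -> R from 77
Insert 32: L from 36 -> R from 21

In-order: [21, 32, 36, 47, 77, 87]


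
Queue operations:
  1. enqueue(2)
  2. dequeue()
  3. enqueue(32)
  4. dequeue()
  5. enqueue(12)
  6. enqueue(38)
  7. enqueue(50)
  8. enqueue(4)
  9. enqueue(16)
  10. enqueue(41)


enqueue(2) -> [2]
dequeue()->2, []
enqueue(32) -> [32]
dequeue()->32, []
enqueue(12) -> [12]
enqueue(38) -> [12, 38]
enqueue(50) -> [12, 38, 50]
enqueue(4) -> [12, 38, 50, 4]
enqueue(16) -> [12, 38, 50, 4, 16]
enqueue(41) -> [12, 38, 50, 4, 16, 41]

Final queue: [12, 38, 50, 4, 16, 41]


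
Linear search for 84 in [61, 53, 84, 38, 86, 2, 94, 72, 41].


i=0: 61!=84
i=1: 53!=84
i=2: 84==84 found!

Found at 2, 3 comps


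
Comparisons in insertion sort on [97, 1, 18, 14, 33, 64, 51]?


Algorithm: insertion sort
Input: [97, 1, 18, 14, 33, 64, 51]
Sorted: [1, 14, 18, 33, 51, 64, 97]

13


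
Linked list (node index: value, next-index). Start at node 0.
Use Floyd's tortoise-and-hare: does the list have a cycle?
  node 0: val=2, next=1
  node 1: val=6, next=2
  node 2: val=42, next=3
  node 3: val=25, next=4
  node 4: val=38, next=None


Floyd's tortoise (slow, +1) and hare (fast, +2):
  init: slow=0, fast=0
  step 1: slow=1, fast=2
  step 2: slow=2, fast=4
  step 3: fast -> None, no cycle

Cycle: no


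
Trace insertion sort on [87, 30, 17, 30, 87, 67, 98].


Initial: [87, 30, 17, 30, 87, 67, 98]
Insert 30: [30, 87, 17, 30, 87, 67, 98]
Insert 17: [17, 30, 87, 30, 87, 67, 98]
Insert 30: [17, 30, 30, 87, 87, 67, 98]
Insert 87: [17, 30, 30, 87, 87, 67, 98]
Insert 67: [17, 30, 30, 67, 87, 87, 98]
Insert 98: [17, 30, 30, 67, 87, 87, 98]

Sorted: [17, 30, 30, 67, 87, 87, 98]


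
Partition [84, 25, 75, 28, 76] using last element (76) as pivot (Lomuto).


Pivot: 76
  25 <= 76: swap -> [25, 84, 75, 28, 76]
  75 <= 76: swap -> [25, 75, 84, 28, 76]
  28 <= 76: swap -> [25, 75, 28, 84, 76]
Place pivot at 3: [25, 75, 28, 76, 84]

Partitioned: [25, 75, 28, 76, 84]


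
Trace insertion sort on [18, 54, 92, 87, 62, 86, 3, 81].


Initial: [18, 54, 92, 87, 62, 86, 3, 81]
Insert 54: [18, 54, 92, 87, 62, 86, 3, 81]
Insert 92: [18, 54, 92, 87, 62, 86, 3, 81]
Insert 87: [18, 54, 87, 92, 62, 86, 3, 81]
Insert 62: [18, 54, 62, 87, 92, 86, 3, 81]
Insert 86: [18, 54, 62, 86, 87, 92, 3, 81]
Insert 3: [3, 18, 54, 62, 86, 87, 92, 81]
Insert 81: [3, 18, 54, 62, 81, 86, 87, 92]

Sorted: [3, 18, 54, 62, 81, 86, 87, 92]


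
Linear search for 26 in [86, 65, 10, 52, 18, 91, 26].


i=0: 86!=26
i=1: 65!=26
i=2: 10!=26
i=3: 52!=26
i=4: 18!=26
i=5: 91!=26
i=6: 26==26 found!

Found at 6, 7 comps


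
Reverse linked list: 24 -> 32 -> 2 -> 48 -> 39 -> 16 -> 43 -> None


Step 1: curr=24, set curr.next=prev(None) | reversed so far: 24
Step 2: curr=32, set curr.next=prev(24) | reversed so far: 32 -> 24
Step 3: curr=2, set curr.next=prev(32) | reversed so far: 2 -> 32 -> 24
Step 4: curr=48, set curr.next=prev(2) | reversed so far: 48 -> 2 -> 32 -> 24
Step 5: curr=39, set curr.next=prev(48) | reversed so far: 39 -> 48 -> 2 -> 32 -> 24
Step 6: curr=16, set curr.next=prev(39) | reversed so far: 16 -> 39 -> 48 -> 2 -> 32 -> 24
Step 7: curr=43, set curr.next=prev(16) | reversed so far: 43 -> 16 -> 39 -> 48 -> 2 -> 32 -> 24

43 -> 16 -> 39 -> 48 -> 2 -> 32 -> 24 -> None


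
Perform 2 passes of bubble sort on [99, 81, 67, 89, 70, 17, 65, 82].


Initial: [99, 81, 67, 89, 70, 17, 65, 82]
Pass 1: [81, 67, 89, 70, 17, 65, 82, 99] (7 swaps)
Pass 2: [67, 81, 70, 17, 65, 82, 89, 99] (5 swaps)

After 2 passes: [67, 81, 70, 17, 65, 82, 89, 99]


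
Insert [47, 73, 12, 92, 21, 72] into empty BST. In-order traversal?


Insert 47: root
Insert 73: R from 47
Insert 12: L from 47
Insert 92: R from 47 -> R from 73
Insert 21: L from 47 -> R from 12
Insert 72: R from 47 -> L from 73

In-order: [12, 21, 47, 72, 73, 92]


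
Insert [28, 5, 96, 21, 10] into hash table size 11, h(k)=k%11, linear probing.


Insert 28: h=6 -> slot 6
Insert 5: h=5 -> slot 5
Insert 96: h=8 -> slot 8
Insert 21: h=10 -> slot 10
Insert 10: h=10, 1 probes -> slot 0

Table: [10, None, None, None, None, 5, 28, None, 96, None, 21]


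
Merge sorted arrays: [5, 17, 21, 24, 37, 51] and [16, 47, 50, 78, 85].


Take 5 from A
Take 16 from B
Take 17 from A
Take 21 from A
Take 24 from A
Take 37 from A
Take 47 from B
Take 50 from B
Take 51 from A

Merged: [5, 16, 17, 21, 24, 37, 47, 50, 51, 78, 85]


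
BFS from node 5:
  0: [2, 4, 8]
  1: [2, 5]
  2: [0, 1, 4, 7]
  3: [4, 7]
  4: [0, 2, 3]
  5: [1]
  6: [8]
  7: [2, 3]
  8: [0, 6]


Visit 5, enqueue [1]
Visit 1, enqueue [2]
Visit 2, enqueue [0, 4, 7]
Visit 0, enqueue [8]
Visit 4, enqueue [3]
Visit 7, enqueue []
Visit 8, enqueue [6]
Visit 3, enqueue []
Visit 6, enqueue []

BFS order: [5, 1, 2, 0, 4, 7, 8, 3, 6]


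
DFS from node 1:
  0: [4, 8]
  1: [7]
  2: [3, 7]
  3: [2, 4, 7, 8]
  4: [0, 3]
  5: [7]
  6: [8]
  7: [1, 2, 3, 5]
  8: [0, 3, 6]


Visit 1, push [7]
Visit 7, push [5, 3, 2]
Visit 2, push [3]
Visit 3, push [8, 4]
Visit 4, push [0]
Visit 0, push [8]
Visit 8, push [6]
Visit 6, push []
Visit 5, push []

DFS order: [1, 7, 2, 3, 4, 0, 8, 6, 5]


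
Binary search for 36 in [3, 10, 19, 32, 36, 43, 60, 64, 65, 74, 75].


Step 1: lo=0, hi=10, mid=5, val=43
Step 2: lo=0, hi=4, mid=2, val=19
Step 3: lo=3, hi=4, mid=3, val=32
Step 4: lo=4, hi=4, mid=4, val=36

Found at index 4


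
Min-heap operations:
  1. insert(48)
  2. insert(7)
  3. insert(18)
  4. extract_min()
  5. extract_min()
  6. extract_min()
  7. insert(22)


insert(48) -> [48]
insert(7) -> [7, 48]
insert(18) -> [7, 48, 18]
extract_min()->7, [18, 48]
extract_min()->18, [48]
extract_min()->48, []
insert(22) -> [22]

Final heap: [22]


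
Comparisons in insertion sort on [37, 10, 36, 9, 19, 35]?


Algorithm: insertion sort
Input: [37, 10, 36, 9, 19, 35]
Sorted: [9, 10, 19, 35, 36, 37]

12


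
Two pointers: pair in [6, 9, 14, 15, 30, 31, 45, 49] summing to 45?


lo=0(6)+hi=7(49)=55
lo=0(6)+hi=6(45)=51
lo=0(6)+hi=5(31)=37
lo=1(9)+hi=5(31)=40
lo=2(14)+hi=5(31)=45

Yes: 14+31=45


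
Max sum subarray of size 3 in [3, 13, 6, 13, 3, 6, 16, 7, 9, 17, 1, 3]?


[0:3]: 22
[1:4]: 32
[2:5]: 22
[3:6]: 22
[4:7]: 25
[5:8]: 29
[6:9]: 32
[7:10]: 33
[8:11]: 27
[9:12]: 21

Max: 33 at [7:10]


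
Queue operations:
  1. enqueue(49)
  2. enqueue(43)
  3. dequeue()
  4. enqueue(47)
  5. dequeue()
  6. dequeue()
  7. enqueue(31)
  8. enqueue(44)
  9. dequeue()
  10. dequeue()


enqueue(49) -> [49]
enqueue(43) -> [49, 43]
dequeue()->49, [43]
enqueue(47) -> [43, 47]
dequeue()->43, [47]
dequeue()->47, []
enqueue(31) -> [31]
enqueue(44) -> [31, 44]
dequeue()->31, [44]
dequeue()->44, []

Final queue: []


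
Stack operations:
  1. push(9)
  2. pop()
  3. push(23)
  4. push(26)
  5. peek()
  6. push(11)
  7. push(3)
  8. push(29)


push(9) -> [9]
pop()->9, []
push(23) -> [23]
push(26) -> [23, 26]
peek()->26
push(11) -> [23, 26, 11]
push(3) -> [23, 26, 11, 3]
push(29) -> [23, 26, 11, 3, 29]

Final stack: [23, 26, 11, 3, 29]


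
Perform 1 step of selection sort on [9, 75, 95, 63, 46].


Initial: [9, 75, 95, 63, 46]
Step 1: min=9 at 0
  Swap: [9, 75, 95, 63, 46]

After 1 step: [9, 75, 95, 63, 46]


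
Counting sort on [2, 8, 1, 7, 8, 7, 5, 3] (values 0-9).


Input: [2, 8, 1, 7, 8, 7, 5, 3]
Counts: [0, 1, 1, 1, 0, 1, 0, 2, 2, 0]

Sorted: [1, 2, 3, 5, 7, 7, 8, 8]


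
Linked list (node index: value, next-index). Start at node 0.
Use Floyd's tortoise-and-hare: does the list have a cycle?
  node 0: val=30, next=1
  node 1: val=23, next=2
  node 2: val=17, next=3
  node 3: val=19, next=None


Floyd's tortoise (slow, +1) and hare (fast, +2):
  init: slow=0, fast=0
  step 1: slow=1, fast=2
  step 2: fast 2->3->None, no cycle

Cycle: no


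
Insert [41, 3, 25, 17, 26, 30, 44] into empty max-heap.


Insert 41: [41]
Insert 3: [41, 3]
Insert 25: [41, 3, 25]
Insert 17: [41, 17, 25, 3]
Insert 26: [41, 26, 25, 3, 17]
Insert 30: [41, 26, 30, 3, 17, 25]
Insert 44: [44, 26, 41, 3, 17, 25, 30]

Final heap: [44, 26, 41, 3, 17, 25, 30]


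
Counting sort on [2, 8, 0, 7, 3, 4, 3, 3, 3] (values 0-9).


Input: [2, 8, 0, 7, 3, 4, 3, 3, 3]
Counts: [1, 0, 1, 4, 1, 0, 0, 1, 1, 0]

Sorted: [0, 2, 3, 3, 3, 3, 4, 7, 8]


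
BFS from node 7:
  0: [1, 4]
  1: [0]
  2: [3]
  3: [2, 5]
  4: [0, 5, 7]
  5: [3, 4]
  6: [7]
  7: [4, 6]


Visit 7, enqueue [4, 6]
Visit 4, enqueue [0, 5]
Visit 6, enqueue []
Visit 0, enqueue [1]
Visit 5, enqueue [3]
Visit 1, enqueue []
Visit 3, enqueue [2]
Visit 2, enqueue []

BFS order: [7, 4, 6, 0, 5, 1, 3, 2]


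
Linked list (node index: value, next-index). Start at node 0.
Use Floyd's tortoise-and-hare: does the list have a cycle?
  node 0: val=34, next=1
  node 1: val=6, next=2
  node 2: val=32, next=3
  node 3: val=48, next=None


Floyd's tortoise (slow, +1) and hare (fast, +2):
  init: slow=0, fast=0
  step 1: slow=1, fast=2
  step 2: fast 2->3->None, no cycle

Cycle: no


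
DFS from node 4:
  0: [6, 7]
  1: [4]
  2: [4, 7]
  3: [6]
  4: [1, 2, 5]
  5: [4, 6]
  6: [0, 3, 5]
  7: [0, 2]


Visit 4, push [5, 2, 1]
Visit 1, push []
Visit 2, push [7]
Visit 7, push [0]
Visit 0, push [6]
Visit 6, push [5, 3]
Visit 3, push []
Visit 5, push []

DFS order: [4, 1, 2, 7, 0, 6, 3, 5]


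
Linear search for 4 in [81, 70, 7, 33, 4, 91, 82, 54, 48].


i=0: 81!=4
i=1: 70!=4
i=2: 7!=4
i=3: 33!=4
i=4: 4==4 found!

Found at 4, 5 comps


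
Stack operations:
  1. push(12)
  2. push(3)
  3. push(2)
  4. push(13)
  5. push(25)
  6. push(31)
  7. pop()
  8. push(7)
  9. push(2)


push(12) -> [12]
push(3) -> [12, 3]
push(2) -> [12, 3, 2]
push(13) -> [12, 3, 2, 13]
push(25) -> [12, 3, 2, 13, 25]
push(31) -> [12, 3, 2, 13, 25, 31]
pop()->31, [12, 3, 2, 13, 25]
push(7) -> [12, 3, 2, 13, 25, 7]
push(2) -> [12, 3, 2, 13, 25, 7, 2]

Final stack: [12, 3, 2, 13, 25, 7, 2]


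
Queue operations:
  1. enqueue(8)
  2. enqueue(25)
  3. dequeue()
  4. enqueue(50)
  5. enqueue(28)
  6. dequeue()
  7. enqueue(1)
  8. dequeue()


enqueue(8) -> [8]
enqueue(25) -> [8, 25]
dequeue()->8, [25]
enqueue(50) -> [25, 50]
enqueue(28) -> [25, 50, 28]
dequeue()->25, [50, 28]
enqueue(1) -> [50, 28, 1]
dequeue()->50, [28, 1]

Final queue: [28, 1]


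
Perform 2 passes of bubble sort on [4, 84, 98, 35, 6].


Initial: [4, 84, 98, 35, 6]
Pass 1: [4, 84, 35, 6, 98] (2 swaps)
Pass 2: [4, 35, 6, 84, 98] (2 swaps)

After 2 passes: [4, 35, 6, 84, 98]


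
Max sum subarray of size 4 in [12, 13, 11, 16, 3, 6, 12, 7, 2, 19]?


[0:4]: 52
[1:5]: 43
[2:6]: 36
[3:7]: 37
[4:8]: 28
[5:9]: 27
[6:10]: 40

Max: 52 at [0:4]


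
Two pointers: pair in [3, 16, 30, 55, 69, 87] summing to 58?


lo=0(3)+hi=5(87)=90
lo=0(3)+hi=4(69)=72
lo=0(3)+hi=3(55)=58

Yes: 3+55=58


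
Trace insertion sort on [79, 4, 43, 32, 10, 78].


Initial: [79, 4, 43, 32, 10, 78]
Insert 4: [4, 79, 43, 32, 10, 78]
Insert 43: [4, 43, 79, 32, 10, 78]
Insert 32: [4, 32, 43, 79, 10, 78]
Insert 10: [4, 10, 32, 43, 79, 78]
Insert 78: [4, 10, 32, 43, 78, 79]

Sorted: [4, 10, 32, 43, 78, 79]


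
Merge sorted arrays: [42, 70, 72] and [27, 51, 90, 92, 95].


Take 27 from B
Take 42 from A
Take 51 from B
Take 70 from A
Take 72 from A

Merged: [27, 42, 51, 70, 72, 90, 92, 95]


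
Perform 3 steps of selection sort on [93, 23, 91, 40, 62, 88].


Initial: [93, 23, 91, 40, 62, 88]
Step 1: min=23 at 1
  Swap: [23, 93, 91, 40, 62, 88]
Step 2: min=40 at 3
  Swap: [23, 40, 91, 93, 62, 88]
Step 3: min=62 at 4
  Swap: [23, 40, 62, 93, 91, 88]

After 3 steps: [23, 40, 62, 93, 91, 88]


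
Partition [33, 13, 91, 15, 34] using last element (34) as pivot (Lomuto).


Pivot: 34
  33 <= 34: advance i (no swap)
  13 <= 34: advance i (no swap)
  15 <= 34: swap -> [33, 13, 15, 91, 34]
Place pivot at 3: [33, 13, 15, 34, 91]

Partitioned: [33, 13, 15, 34, 91]


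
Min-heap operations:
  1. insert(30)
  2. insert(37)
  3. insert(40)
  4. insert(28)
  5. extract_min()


insert(30) -> [30]
insert(37) -> [30, 37]
insert(40) -> [30, 37, 40]
insert(28) -> [28, 30, 40, 37]
extract_min()->28, [30, 37, 40]

Final heap: [30, 37, 40]


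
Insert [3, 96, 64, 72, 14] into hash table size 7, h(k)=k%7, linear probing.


Insert 3: h=3 -> slot 3
Insert 96: h=5 -> slot 5
Insert 64: h=1 -> slot 1
Insert 72: h=2 -> slot 2
Insert 14: h=0 -> slot 0

Table: [14, 64, 72, 3, None, 96, None]


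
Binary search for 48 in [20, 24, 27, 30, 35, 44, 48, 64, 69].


Step 1: lo=0, hi=8, mid=4, val=35
Step 2: lo=5, hi=8, mid=6, val=48

Found at index 6


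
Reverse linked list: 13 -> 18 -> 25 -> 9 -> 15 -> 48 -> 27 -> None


Step 1: curr=13, set curr.next=prev(None) | reversed so far: 13
Step 2: curr=18, set curr.next=prev(13) | reversed so far: 18 -> 13
Step 3: curr=25, set curr.next=prev(18) | reversed so far: 25 -> 18 -> 13
Step 4: curr=9, set curr.next=prev(25) | reversed so far: 9 -> 25 -> 18 -> 13
Step 5: curr=15, set curr.next=prev(9) | reversed so far: 15 -> 9 -> 25 -> 18 -> 13
Step 6: curr=48, set curr.next=prev(15) | reversed so far: 48 -> 15 -> 9 -> 25 -> 18 -> 13
Step 7: curr=27, set curr.next=prev(48) | reversed so far: 27 -> 48 -> 15 -> 9 -> 25 -> 18 -> 13

27 -> 48 -> 15 -> 9 -> 25 -> 18 -> 13 -> None


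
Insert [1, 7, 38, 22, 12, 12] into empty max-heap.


Insert 1: [1]
Insert 7: [7, 1]
Insert 38: [38, 1, 7]
Insert 22: [38, 22, 7, 1]
Insert 12: [38, 22, 7, 1, 12]
Insert 12: [38, 22, 12, 1, 12, 7]

Final heap: [38, 22, 12, 1, 12, 7]


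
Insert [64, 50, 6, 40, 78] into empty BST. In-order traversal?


Insert 64: root
Insert 50: L from 64
Insert 6: L from 64 -> L from 50
Insert 40: L from 64 -> L from 50 -> R from 6
Insert 78: R from 64

In-order: [6, 40, 50, 64, 78]


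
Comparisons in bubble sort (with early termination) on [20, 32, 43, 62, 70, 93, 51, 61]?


Algorithm: bubble sort (with early termination)
Input: [20, 32, 43, 62, 70, 93, 51, 61]
Sorted: [20, 32, 43, 51, 61, 62, 70, 93]

22


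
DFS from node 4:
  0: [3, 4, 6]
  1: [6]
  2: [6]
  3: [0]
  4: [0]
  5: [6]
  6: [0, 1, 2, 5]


Visit 4, push [0]
Visit 0, push [6, 3]
Visit 3, push []
Visit 6, push [5, 2, 1]
Visit 1, push []
Visit 2, push []
Visit 5, push []

DFS order: [4, 0, 3, 6, 1, 2, 5]


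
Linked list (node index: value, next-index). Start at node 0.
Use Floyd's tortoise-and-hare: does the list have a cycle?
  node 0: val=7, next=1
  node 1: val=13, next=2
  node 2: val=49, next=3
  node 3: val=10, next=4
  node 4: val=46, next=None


Floyd's tortoise (slow, +1) and hare (fast, +2):
  init: slow=0, fast=0
  step 1: slow=1, fast=2
  step 2: slow=2, fast=4
  step 3: fast -> None, no cycle

Cycle: no


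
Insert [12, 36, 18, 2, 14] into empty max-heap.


Insert 12: [12]
Insert 36: [36, 12]
Insert 18: [36, 12, 18]
Insert 2: [36, 12, 18, 2]
Insert 14: [36, 14, 18, 2, 12]

Final heap: [36, 14, 18, 2, 12]


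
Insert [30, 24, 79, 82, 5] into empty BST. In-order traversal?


Insert 30: root
Insert 24: L from 30
Insert 79: R from 30
Insert 82: R from 30 -> R from 79
Insert 5: L from 30 -> L from 24

In-order: [5, 24, 30, 79, 82]


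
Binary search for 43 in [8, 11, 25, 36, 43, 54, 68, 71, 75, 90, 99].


Step 1: lo=0, hi=10, mid=5, val=54
Step 2: lo=0, hi=4, mid=2, val=25
Step 3: lo=3, hi=4, mid=3, val=36
Step 4: lo=4, hi=4, mid=4, val=43

Found at index 4


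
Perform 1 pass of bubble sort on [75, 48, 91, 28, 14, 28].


Initial: [75, 48, 91, 28, 14, 28]
Pass 1: [48, 75, 28, 14, 28, 91] (4 swaps)

After 1 pass: [48, 75, 28, 14, 28, 91]


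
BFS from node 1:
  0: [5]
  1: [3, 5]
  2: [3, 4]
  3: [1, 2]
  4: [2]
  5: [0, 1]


Visit 1, enqueue [3, 5]
Visit 3, enqueue [2]
Visit 5, enqueue [0]
Visit 2, enqueue [4]
Visit 0, enqueue []
Visit 4, enqueue []

BFS order: [1, 3, 5, 2, 0, 4]


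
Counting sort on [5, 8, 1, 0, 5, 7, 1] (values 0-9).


Input: [5, 8, 1, 0, 5, 7, 1]
Counts: [1, 2, 0, 0, 0, 2, 0, 1, 1, 0]

Sorted: [0, 1, 1, 5, 5, 7, 8]


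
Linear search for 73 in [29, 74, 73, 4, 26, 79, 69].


i=0: 29!=73
i=1: 74!=73
i=2: 73==73 found!

Found at 2, 3 comps


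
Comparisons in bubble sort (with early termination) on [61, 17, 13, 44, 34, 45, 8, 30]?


Algorithm: bubble sort (with early termination)
Input: [61, 17, 13, 44, 34, 45, 8, 30]
Sorted: [8, 13, 17, 30, 34, 44, 45, 61]

28


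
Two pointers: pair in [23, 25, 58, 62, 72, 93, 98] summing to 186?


lo=0(23)+hi=6(98)=121
lo=1(25)+hi=6(98)=123
lo=2(58)+hi=6(98)=156
lo=3(62)+hi=6(98)=160
lo=4(72)+hi=6(98)=170
lo=5(93)+hi=6(98)=191

No pair found


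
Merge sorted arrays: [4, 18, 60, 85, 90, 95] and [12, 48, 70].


Take 4 from A
Take 12 from B
Take 18 from A
Take 48 from B
Take 60 from A
Take 70 from B

Merged: [4, 12, 18, 48, 60, 70, 85, 90, 95]


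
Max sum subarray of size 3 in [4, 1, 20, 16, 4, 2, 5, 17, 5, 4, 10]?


[0:3]: 25
[1:4]: 37
[2:5]: 40
[3:6]: 22
[4:7]: 11
[5:8]: 24
[6:9]: 27
[7:10]: 26
[8:11]: 19

Max: 40 at [2:5]


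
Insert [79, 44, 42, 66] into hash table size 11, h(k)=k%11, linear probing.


Insert 79: h=2 -> slot 2
Insert 44: h=0 -> slot 0
Insert 42: h=9 -> slot 9
Insert 66: h=0, 1 probes -> slot 1

Table: [44, 66, 79, None, None, None, None, None, None, 42, None]


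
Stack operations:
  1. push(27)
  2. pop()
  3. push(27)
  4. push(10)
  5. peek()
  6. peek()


push(27) -> [27]
pop()->27, []
push(27) -> [27]
push(10) -> [27, 10]
peek()->10
peek()->10

Final stack: [27, 10]


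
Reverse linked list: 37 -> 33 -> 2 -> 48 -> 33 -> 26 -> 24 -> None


Step 1: curr=37, set curr.next=prev(None) | reversed so far: 37
Step 2: curr=33, set curr.next=prev(37) | reversed so far: 33 -> 37
Step 3: curr=2, set curr.next=prev(33) | reversed so far: 2 -> 33 -> 37
Step 4: curr=48, set curr.next=prev(2) | reversed so far: 48 -> 2 -> 33 -> 37
Step 5: curr=33, set curr.next=prev(48) | reversed so far: 33 -> 48 -> 2 -> 33 -> 37
Step 6: curr=26, set curr.next=prev(33) | reversed so far: 26 -> 33 -> 48 -> 2 -> 33 -> 37
Step 7: curr=24, set curr.next=prev(26) | reversed so far: 24 -> 26 -> 33 -> 48 -> 2 -> 33 -> 37

24 -> 26 -> 33 -> 48 -> 2 -> 33 -> 37 -> None


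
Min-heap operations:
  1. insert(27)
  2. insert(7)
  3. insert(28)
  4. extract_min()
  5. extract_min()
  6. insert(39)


insert(27) -> [27]
insert(7) -> [7, 27]
insert(28) -> [7, 27, 28]
extract_min()->7, [27, 28]
extract_min()->27, [28]
insert(39) -> [28, 39]

Final heap: [28, 39]


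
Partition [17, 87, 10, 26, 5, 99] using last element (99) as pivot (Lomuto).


Pivot: 99
  17 <= 99: advance i (no swap)
  87 <= 99: advance i (no swap)
  10 <= 99: advance i (no swap)
  26 <= 99: advance i (no swap)
  5 <= 99: advance i (no swap)
Place pivot at 5: [17, 87, 10, 26, 5, 99]

Partitioned: [17, 87, 10, 26, 5, 99]


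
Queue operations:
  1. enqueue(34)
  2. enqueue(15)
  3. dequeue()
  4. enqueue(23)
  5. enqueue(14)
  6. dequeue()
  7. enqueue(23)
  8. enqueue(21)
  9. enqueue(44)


enqueue(34) -> [34]
enqueue(15) -> [34, 15]
dequeue()->34, [15]
enqueue(23) -> [15, 23]
enqueue(14) -> [15, 23, 14]
dequeue()->15, [23, 14]
enqueue(23) -> [23, 14, 23]
enqueue(21) -> [23, 14, 23, 21]
enqueue(44) -> [23, 14, 23, 21, 44]

Final queue: [23, 14, 23, 21, 44]


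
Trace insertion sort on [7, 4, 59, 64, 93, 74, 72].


Initial: [7, 4, 59, 64, 93, 74, 72]
Insert 4: [4, 7, 59, 64, 93, 74, 72]
Insert 59: [4, 7, 59, 64, 93, 74, 72]
Insert 64: [4, 7, 59, 64, 93, 74, 72]
Insert 93: [4, 7, 59, 64, 93, 74, 72]
Insert 74: [4, 7, 59, 64, 74, 93, 72]
Insert 72: [4, 7, 59, 64, 72, 74, 93]

Sorted: [4, 7, 59, 64, 72, 74, 93]


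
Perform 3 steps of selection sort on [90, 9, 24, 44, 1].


Initial: [90, 9, 24, 44, 1]
Step 1: min=1 at 4
  Swap: [1, 9, 24, 44, 90]
Step 2: min=9 at 1
  Swap: [1, 9, 24, 44, 90]
Step 3: min=24 at 2
  Swap: [1, 9, 24, 44, 90]

After 3 steps: [1, 9, 24, 44, 90]


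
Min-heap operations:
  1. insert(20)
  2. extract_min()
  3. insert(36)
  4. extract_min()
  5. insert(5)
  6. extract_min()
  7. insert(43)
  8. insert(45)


insert(20) -> [20]
extract_min()->20, []
insert(36) -> [36]
extract_min()->36, []
insert(5) -> [5]
extract_min()->5, []
insert(43) -> [43]
insert(45) -> [43, 45]

Final heap: [43, 45]


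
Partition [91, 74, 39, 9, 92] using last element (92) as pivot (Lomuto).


Pivot: 92
  91 <= 92: advance i (no swap)
  74 <= 92: advance i (no swap)
  39 <= 92: advance i (no swap)
  9 <= 92: advance i (no swap)
Place pivot at 4: [91, 74, 39, 9, 92]

Partitioned: [91, 74, 39, 9, 92]


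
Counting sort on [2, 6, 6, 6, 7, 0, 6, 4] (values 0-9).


Input: [2, 6, 6, 6, 7, 0, 6, 4]
Counts: [1, 0, 1, 0, 1, 0, 4, 1, 0, 0]

Sorted: [0, 2, 4, 6, 6, 6, 6, 7]


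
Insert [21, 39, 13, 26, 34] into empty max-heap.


Insert 21: [21]
Insert 39: [39, 21]
Insert 13: [39, 21, 13]
Insert 26: [39, 26, 13, 21]
Insert 34: [39, 34, 13, 21, 26]

Final heap: [39, 34, 13, 21, 26]


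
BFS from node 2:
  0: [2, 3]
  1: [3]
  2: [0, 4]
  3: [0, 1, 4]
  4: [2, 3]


Visit 2, enqueue [0, 4]
Visit 0, enqueue [3]
Visit 4, enqueue []
Visit 3, enqueue [1]
Visit 1, enqueue []

BFS order: [2, 0, 4, 3, 1]


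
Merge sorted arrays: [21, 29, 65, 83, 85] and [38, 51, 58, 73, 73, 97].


Take 21 from A
Take 29 from A
Take 38 from B
Take 51 from B
Take 58 from B
Take 65 from A
Take 73 from B
Take 73 from B
Take 83 from A
Take 85 from A

Merged: [21, 29, 38, 51, 58, 65, 73, 73, 83, 85, 97]


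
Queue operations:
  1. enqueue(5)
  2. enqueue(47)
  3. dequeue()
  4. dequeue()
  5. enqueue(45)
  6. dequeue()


enqueue(5) -> [5]
enqueue(47) -> [5, 47]
dequeue()->5, [47]
dequeue()->47, []
enqueue(45) -> [45]
dequeue()->45, []

Final queue: []


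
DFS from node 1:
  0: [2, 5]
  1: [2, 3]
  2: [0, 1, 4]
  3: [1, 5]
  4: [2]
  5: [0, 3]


Visit 1, push [3, 2]
Visit 2, push [4, 0]
Visit 0, push [5]
Visit 5, push [3]
Visit 3, push []
Visit 4, push []

DFS order: [1, 2, 0, 5, 3, 4]


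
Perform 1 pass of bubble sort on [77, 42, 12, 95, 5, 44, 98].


Initial: [77, 42, 12, 95, 5, 44, 98]
Pass 1: [42, 12, 77, 5, 44, 95, 98] (4 swaps)

After 1 pass: [42, 12, 77, 5, 44, 95, 98]


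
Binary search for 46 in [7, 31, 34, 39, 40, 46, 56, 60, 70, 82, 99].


Step 1: lo=0, hi=10, mid=5, val=46

Found at index 5


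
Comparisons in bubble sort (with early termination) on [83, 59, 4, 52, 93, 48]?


Algorithm: bubble sort (with early termination)
Input: [83, 59, 4, 52, 93, 48]
Sorted: [4, 48, 52, 59, 83, 93]

15


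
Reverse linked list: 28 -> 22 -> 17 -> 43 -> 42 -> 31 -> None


Step 1: curr=28, set curr.next=prev(None) | reversed so far: 28
Step 2: curr=22, set curr.next=prev(28) | reversed so far: 22 -> 28
Step 3: curr=17, set curr.next=prev(22) | reversed so far: 17 -> 22 -> 28
Step 4: curr=43, set curr.next=prev(17) | reversed so far: 43 -> 17 -> 22 -> 28
Step 5: curr=42, set curr.next=prev(43) | reversed so far: 42 -> 43 -> 17 -> 22 -> 28
Step 6: curr=31, set curr.next=prev(42) | reversed so far: 31 -> 42 -> 43 -> 17 -> 22 -> 28

31 -> 42 -> 43 -> 17 -> 22 -> 28 -> None


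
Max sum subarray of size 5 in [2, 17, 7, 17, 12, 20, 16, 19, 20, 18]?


[0:5]: 55
[1:6]: 73
[2:7]: 72
[3:8]: 84
[4:9]: 87
[5:10]: 93

Max: 93 at [5:10]


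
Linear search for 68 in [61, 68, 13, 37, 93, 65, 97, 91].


i=0: 61!=68
i=1: 68==68 found!

Found at 1, 2 comps


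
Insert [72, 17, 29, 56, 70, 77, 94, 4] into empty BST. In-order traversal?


Insert 72: root
Insert 17: L from 72
Insert 29: L from 72 -> R from 17
Insert 56: L from 72 -> R from 17 -> R from 29
Insert 70: L from 72 -> R from 17 -> R from 29 -> R from 56
Insert 77: R from 72
Insert 94: R from 72 -> R from 77
Insert 4: L from 72 -> L from 17

In-order: [4, 17, 29, 56, 70, 72, 77, 94]


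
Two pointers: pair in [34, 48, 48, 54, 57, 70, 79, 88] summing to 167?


lo=0(34)+hi=7(88)=122
lo=1(48)+hi=7(88)=136
lo=2(48)+hi=7(88)=136
lo=3(54)+hi=7(88)=142
lo=4(57)+hi=7(88)=145
lo=5(70)+hi=7(88)=158
lo=6(79)+hi=7(88)=167

Yes: 79+88=167


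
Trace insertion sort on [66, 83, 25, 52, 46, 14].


Initial: [66, 83, 25, 52, 46, 14]
Insert 83: [66, 83, 25, 52, 46, 14]
Insert 25: [25, 66, 83, 52, 46, 14]
Insert 52: [25, 52, 66, 83, 46, 14]
Insert 46: [25, 46, 52, 66, 83, 14]
Insert 14: [14, 25, 46, 52, 66, 83]

Sorted: [14, 25, 46, 52, 66, 83]


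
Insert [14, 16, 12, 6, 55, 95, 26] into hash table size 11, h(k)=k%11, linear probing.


Insert 14: h=3 -> slot 3
Insert 16: h=5 -> slot 5
Insert 12: h=1 -> slot 1
Insert 6: h=6 -> slot 6
Insert 55: h=0 -> slot 0
Insert 95: h=7 -> slot 7
Insert 26: h=4 -> slot 4

Table: [55, 12, None, 14, 26, 16, 6, 95, None, None, None]


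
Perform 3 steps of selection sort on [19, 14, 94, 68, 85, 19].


Initial: [19, 14, 94, 68, 85, 19]
Step 1: min=14 at 1
  Swap: [14, 19, 94, 68, 85, 19]
Step 2: min=19 at 1
  Swap: [14, 19, 94, 68, 85, 19]
Step 3: min=19 at 5
  Swap: [14, 19, 19, 68, 85, 94]

After 3 steps: [14, 19, 19, 68, 85, 94]


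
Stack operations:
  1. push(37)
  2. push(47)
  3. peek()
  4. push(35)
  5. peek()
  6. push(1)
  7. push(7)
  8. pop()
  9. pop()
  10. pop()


push(37) -> [37]
push(47) -> [37, 47]
peek()->47
push(35) -> [37, 47, 35]
peek()->35
push(1) -> [37, 47, 35, 1]
push(7) -> [37, 47, 35, 1, 7]
pop()->7, [37, 47, 35, 1]
pop()->1, [37, 47, 35]
pop()->35, [37, 47]

Final stack: [37, 47]


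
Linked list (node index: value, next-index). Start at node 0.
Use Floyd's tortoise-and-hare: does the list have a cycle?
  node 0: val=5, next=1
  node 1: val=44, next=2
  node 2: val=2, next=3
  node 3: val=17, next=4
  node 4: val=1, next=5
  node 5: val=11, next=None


Floyd's tortoise (slow, +1) and hare (fast, +2):
  init: slow=0, fast=0
  step 1: slow=1, fast=2
  step 2: slow=2, fast=4
  step 3: fast 4->5->None, no cycle

Cycle: no


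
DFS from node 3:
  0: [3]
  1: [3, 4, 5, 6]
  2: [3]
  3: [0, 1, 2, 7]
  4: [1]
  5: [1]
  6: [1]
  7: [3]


Visit 3, push [7, 2, 1, 0]
Visit 0, push []
Visit 1, push [6, 5, 4]
Visit 4, push []
Visit 5, push []
Visit 6, push []
Visit 2, push []
Visit 7, push []

DFS order: [3, 0, 1, 4, 5, 6, 2, 7]


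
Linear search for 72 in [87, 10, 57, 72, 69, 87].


i=0: 87!=72
i=1: 10!=72
i=2: 57!=72
i=3: 72==72 found!

Found at 3, 4 comps


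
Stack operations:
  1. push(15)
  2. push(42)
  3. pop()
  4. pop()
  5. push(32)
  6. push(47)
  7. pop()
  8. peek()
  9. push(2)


push(15) -> [15]
push(42) -> [15, 42]
pop()->42, [15]
pop()->15, []
push(32) -> [32]
push(47) -> [32, 47]
pop()->47, [32]
peek()->32
push(2) -> [32, 2]

Final stack: [32, 2]


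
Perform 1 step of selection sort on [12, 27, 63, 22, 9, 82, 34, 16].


Initial: [12, 27, 63, 22, 9, 82, 34, 16]
Step 1: min=9 at 4
  Swap: [9, 27, 63, 22, 12, 82, 34, 16]

After 1 step: [9, 27, 63, 22, 12, 82, 34, 16]


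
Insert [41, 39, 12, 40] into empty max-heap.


Insert 41: [41]
Insert 39: [41, 39]
Insert 12: [41, 39, 12]
Insert 40: [41, 40, 12, 39]

Final heap: [41, 40, 12, 39]


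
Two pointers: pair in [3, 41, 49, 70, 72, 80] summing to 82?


lo=0(3)+hi=5(80)=83
lo=0(3)+hi=4(72)=75
lo=1(41)+hi=4(72)=113
lo=1(41)+hi=3(70)=111
lo=1(41)+hi=2(49)=90

No pair found


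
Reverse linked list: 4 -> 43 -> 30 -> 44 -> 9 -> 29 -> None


Step 1: curr=4, set curr.next=prev(None) | reversed so far: 4
Step 2: curr=43, set curr.next=prev(4) | reversed so far: 43 -> 4
Step 3: curr=30, set curr.next=prev(43) | reversed so far: 30 -> 43 -> 4
Step 4: curr=44, set curr.next=prev(30) | reversed so far: 44 -> 30 -> 43 -> 4
Step 5: curr=9, set curr.next=prev(44) | reversed so far: 9 -> 44 -> 30 -> 43 -> 4
Step 6: curr=29, set curr.next=prev(9) | reversed so far: 29 -> 9 -> 44 -> 30 -> 43 -> 4

29 -> 9 -> 44 -> 30 -> 43 -> 4 -> None


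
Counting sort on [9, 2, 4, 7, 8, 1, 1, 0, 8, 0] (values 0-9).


Input: [9, 2, 4, 7, 8, 1, 1, 0, 8, 0]
Counts: [2, 2, 1, 0, 1, 0, 0, 1, 2, 1]

Sorted: [0, 0, 1, 1, 2, 4, 7, 8, 8, 9]


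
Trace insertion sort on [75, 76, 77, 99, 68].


Initial: [75, 76, 77, 99, 68]
Insert 76: [75, 76, 77, 99, 68]
Insert 77: [75, 76, 77, 99, 68]
Insert 99: [75, 76, 77, 99, 68]
Insert 68: [68, 75, 76, 77, 99]

Sorted: [68, 75, 76, 77, 99]


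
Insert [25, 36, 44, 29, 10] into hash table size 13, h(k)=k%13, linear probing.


Insert 25: h=12 -> slot 12
Insert 36: h=10 -> slot 10
Insert 44: h=5 -> slot 5
Insert 29: h=3 -> slot 3
Insert 10: h=10, 1 probes -> slot 11

Table: [None, None, None, 29, None, 44, None, None, None, None, 36, 10, 25]


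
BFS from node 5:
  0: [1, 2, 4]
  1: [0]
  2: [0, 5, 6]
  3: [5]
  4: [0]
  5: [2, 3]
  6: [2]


Visit 5, enqueue [2, 3]
Visit 2, enqueue [0, 6]
Visit 3, enqueue []
Visit 0, enqueue [1, 4]
Visit 6, enqueue []
Visit 1, enqueue []
Visit 4, enqueue []

BFS order: [5, 2, 3, 0, 6, 1, 4]


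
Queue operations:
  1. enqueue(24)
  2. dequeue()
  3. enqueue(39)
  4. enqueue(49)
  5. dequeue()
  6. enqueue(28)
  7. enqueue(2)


enqueue(24) -> [24]
dequeue()->24, []
enqueue(39) -> [39]
enqueue(49) -> [39, 49]
dequeue()->39, [49]
enqueue(28) -> [49, 28]
enqueue(2) -> [49, 28, 2]

Final queue: [49, 28, 2]


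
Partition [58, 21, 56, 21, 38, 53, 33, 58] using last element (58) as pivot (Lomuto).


Pivot: 58
  58 <= 58: advance i (no swap)
  21 <= 58: advance i (no swap)
  56 <= 58: advance i (no swap)
  21 <= 58: advance i (no swap)
  38 <= 58: advance i (no swap)
  53 <= 58: advance i (no swap)
  33 <= 58: advance i (no swap)
Place pivot at 7: [58, 21, 56, 21, 38, 53, 33, 58]

Partitioned: [58, 21, 56, 21, 38, 53, 33, 58]


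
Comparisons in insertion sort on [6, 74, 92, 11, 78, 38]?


Algorithm: insertion sort
Input: [6, 74, 92, 11, 78, 38]
Sorted: [6, 11, 38, 74, 78, 92]

11


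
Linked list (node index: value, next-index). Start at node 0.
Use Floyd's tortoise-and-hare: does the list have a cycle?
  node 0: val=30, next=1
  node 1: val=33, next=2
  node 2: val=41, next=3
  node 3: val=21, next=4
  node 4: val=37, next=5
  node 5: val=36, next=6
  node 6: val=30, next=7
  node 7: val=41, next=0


Floyd's tortoise (slow, +1) and hare (fast, +2):
  init: slow=0, fast=0
  step 1: slow=1, fast=2
  step 2: slow=2, fast=4
  step 3: slow=3, fast=6
  step 4: slow=4, fast=0
  step 5: slow=5, fast=2
  step 6: slow=6, fast=4
  step 7: slow=7, fast=6
  step 8: slow=0, fast=0
  slow == fast at node 0: cycle detected

Cycle: yes


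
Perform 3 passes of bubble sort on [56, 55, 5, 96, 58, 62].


Initial: [56, 55, 5, 96, 58, 62]
Pass 1: [55, 5, 56, 58, 62, 96] (4 swaps)
Pass 2: [5, 55, 56, 58, 62, 96] (1 swaps)
Pass 3: [5, 55, 56, 58, 62, 96] (0 swaps)

After 3 passes: [5, 55, 56, 58, 62, 96]


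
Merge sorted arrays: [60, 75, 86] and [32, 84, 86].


Take 32 from B
Take 60 from A
Take 75 from A
Take 84 from B
Take 86 from A

Merged: [32, 60, 75, 84, 86, 86]


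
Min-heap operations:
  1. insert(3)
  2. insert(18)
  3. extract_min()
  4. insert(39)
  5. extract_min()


insert(3) -> [3]
insert(18) -> [3, 18]
extract_min()->3, [18]
insert(39) -> [18, 39]
extract_min()->18, [39]

Final heap: [39]


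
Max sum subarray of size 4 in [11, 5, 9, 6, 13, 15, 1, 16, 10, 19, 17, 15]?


[0:4]: 31
[1:5]: 33
[2:6]: 43
[3:7]: 35
[4:8]: 45
[5:9]: 42
[6:10]: 46
[7:11]: 62
[8:12]: 61

Max: 62 at [7:11]


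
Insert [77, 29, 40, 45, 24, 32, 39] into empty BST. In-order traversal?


Insert 77: root
Insert 29: L from 77
Insert 40: L from 77 -> R from 29
Insert 45: L from 77 -> R from 29 -> R from 40
Insert 24: L from 77 -> L from 29
Insert 32: L from 77 -> R from 29 -> L from 40
Insert 39: L from 77 -> R from 29 -> L from 40 -> R from 32

In-order: [24, 29, 32, 39, 40, 45, 77]


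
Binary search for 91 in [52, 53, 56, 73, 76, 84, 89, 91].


Step 1: lo=0, hi=7, mid=3, val=73
Step 2: lo=4, hi=7, mid=5, val=84
Step 3: lo=6, hi=7, mid=6, val=89
Step 4: lo=7, hi=7, mid=7, val=91

Found at index 7


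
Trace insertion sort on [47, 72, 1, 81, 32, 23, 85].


Initial: [47, 72, 1, 81, 32, 23, 85]
Insert 72: [47, 72, 1, 81, 32, 23, 85]
Insert 1: [1, 47, 72, 81, 32, 23, 85]
Insert 81: [1, 47, 72, 81, 32, 23, 85]
Insert 32: [1, 32, 47, 72, 81, 23, 85]
Insert 23: [1, 23, 32, 47, 72, 81, 85]
Insert 85: [1, 23, 32, 47, 72, 81, 85]

Sorted: [1, 23, 32, 47, 72, 81, 85]


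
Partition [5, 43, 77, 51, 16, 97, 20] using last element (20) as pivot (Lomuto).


Pivot: 20
  5 <= 20: advance i (no swap)
  16 <= 20: swap -> [5, 16, 77, 51, 43, 97, 20]
Place pivot at 2: [5, 16, 20, 51, 43, 97, 77]

Partitioned: [5, 16, 20, 51, 43, 97, 77]


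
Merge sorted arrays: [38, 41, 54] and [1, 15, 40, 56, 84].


Take 1 from B
Take 15 from B
Take 38 from A
Take 40 from B
Take 41 from A
Take 54 from A

Merged: [1, 15, 38, 40, 41, 54, 56, 84]


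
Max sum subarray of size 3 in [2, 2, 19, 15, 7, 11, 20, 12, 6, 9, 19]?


[0:3]: 23
[1:4]: 36
[2:5]: 41
[3:6]: 33
[4:7]: 38
[5:8]: 43
[6:9]: 38
[7:10]: 27
[8:11]: 34

Max: 43 at [5:8]


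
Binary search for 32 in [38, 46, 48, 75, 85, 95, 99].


Step 1: lo=0, hi=6, mid=3, val=75
Step 2: lo=0, hi=2, mid=1, val=46
Step 3: lo=0, hi=0, mid=0, val=38

Not found


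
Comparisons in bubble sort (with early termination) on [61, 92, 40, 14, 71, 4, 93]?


Algorithm: bubble sort (with early termination)
Input: [61, 92, 40, 14, 71, 4, 93]
Sorted: [4, 14, 40, 61, 71, 92, 93]

21


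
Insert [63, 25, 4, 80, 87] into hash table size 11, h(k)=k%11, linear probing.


Insert 63: h=8 -> slot 8
Insert 25: h=3 -> slot 3
Insert 4: h=4 -> slot 4
Insert 80: h=3, 2 probes -> slot 5
Insert 87: h=10 -> slot 10

Table: [None, None, None, 25, 4, 80, None, None, 63, None, 87]


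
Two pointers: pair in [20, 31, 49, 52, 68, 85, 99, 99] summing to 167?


lo=0(20)+hi=7(99)=119
lo=1(31)+hi=7(99)=130
lo=2(49)+hi=7(99)=148
lo=3(52)+hi=7(99)=151
lo=4(68)+hi=7(99)=167

Yes: 68+99=167


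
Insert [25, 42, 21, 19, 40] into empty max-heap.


Insert 25: [25]
Insert 42: [42, 25]
Insert 21: [42, 25, 21]
Insert 19: [42, 25, 21, 19]
Insert 40: [42, 40, 21, 19, 25]

Final heap: [42, 40, 21, 19, 25]


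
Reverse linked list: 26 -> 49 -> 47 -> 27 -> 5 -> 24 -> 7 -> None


Step 1: curr=26, set curr.next=prev(None) | reversed so far: 26
Step 2: curr=49, set curr.next=prev(26) | reversed so far: 49 -> 26
Step 3: curr=47, set curr.next=prev(49) | reversed so far: 47 -> 49 -> 26
Step 4: curr=27, set curr.next=prev(47) | reversed so far: 27 -> 47 -> 49 -> 26
Step 5: curr=5, set curr.next=prev(27) | reversed so far: 5 -> 27 -> 47 -> 49 -> 26
Step 6: curr=24, set curr.next=prev(5) | reversed so far: 24 -> 5 -> 27 -> 47 -> 49 -> 26
Step 7: curr=7, set curr.next=prev(24) | reversed so far: 7 -> 24 -> 5 -> 27 -> 47 -> 49 -> 26

7 -> 24 -> 5 -> 27 -> 47 -> 49 -> 26 -> None


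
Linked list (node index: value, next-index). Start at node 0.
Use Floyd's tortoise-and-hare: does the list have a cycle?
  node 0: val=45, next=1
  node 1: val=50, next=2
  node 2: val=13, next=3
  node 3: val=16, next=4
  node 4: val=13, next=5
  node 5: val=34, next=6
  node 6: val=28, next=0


Floyd's tortoise (slow, +1) and hare (fast, +2):
  init: slow=0, fast=0
  step 1: slow=1, fast=2
  step 2: slow=2, fast=4
  step 3: slow=3, fast=6
  step 4: slow=4, fast=1
  step 5: slow=5, fast=3
  step 6: slow=6, fast=5
  step 7: slow=0, fast=0
  slow == fast at node 0: cycle detected

Cycle: yes


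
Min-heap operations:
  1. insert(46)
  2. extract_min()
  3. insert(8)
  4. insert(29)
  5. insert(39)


insert(46) -> [46]
extract_min()->46, []
insert(8) -> [8]
insert(29) -> [8, 29]
insert(39) -> [8, 29, 39]

Final heap: [8, 29, 39]


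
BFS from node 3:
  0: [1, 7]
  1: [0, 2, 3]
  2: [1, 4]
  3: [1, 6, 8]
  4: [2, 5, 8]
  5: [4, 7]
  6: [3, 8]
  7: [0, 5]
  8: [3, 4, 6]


Visit 3, enqueue [1, 6, 8]
Visit 1, enqueue [0, 2]
Visit 6, enqueue []
Visit 8, enqueue [4]
Visit 0, enqueue [7]
Visit 2, enqueue []
Visit 4, enqueue [5]
Visit 7, enqueue []
Visit 5, enqueue []

BFS order: [3, 1, 6, 8, 0, 2, 4, 7, 5]


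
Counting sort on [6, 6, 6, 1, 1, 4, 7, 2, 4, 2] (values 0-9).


Input: [6, 6, 6, 1, 1, 4, 7, 2, 4, 2]
Counts: [0, 2, 2, 0, 2, 0, 3, 1, 0, 0]

Sorted: [1, 1, 2, 2, 4, 4, 6, 6, 6, 7]


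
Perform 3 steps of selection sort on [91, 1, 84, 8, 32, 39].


Initial: [91, 1, 84, 8, 32, 39]
Step 1: min=1 at 1
  Swap: [1, 91, 84, 8, 32, 39]
Step 2: min=8 at 3
  Swap: [1, 8, 84, 91, 32, 39]
Step 3: min=32 at 4
  Swap: [1, 8, 32, 91, 84, 39]

After 3 steps: [1, 8, 32, 91, 84, 39]


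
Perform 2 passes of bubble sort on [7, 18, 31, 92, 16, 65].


Initial: [7, 18, 31, 92, 16, 65]
Pass 1: [7, 18, 31, 16, 65, 92] (2 swaps)
Pass 2: [7, 18, 16, 31, 65, 92] (1 swaps)

After 2 passes: [7, 18, 16, 31, 65, 92]
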